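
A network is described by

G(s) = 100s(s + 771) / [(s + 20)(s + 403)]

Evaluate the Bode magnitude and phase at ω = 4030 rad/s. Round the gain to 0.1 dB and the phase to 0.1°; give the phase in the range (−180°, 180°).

At s = jω = j4030:
zero (s+771): 771 + j4030 → |·| = √(771²+4030²) = √16835341 ≈ 4103.1, ∠ = arctan(4030/771) ≈ 79.17°
zero at origin: s = j4030 → |·| = 4030, ∠ = 90.00°
pole (s+20): 20 + j4030 → |·| = √(20²+4030²) = √16241300 ≈ 4030, ∠ = arctan(4030/20) ≈ 89.72°
pole (s+403): 403 + j4030 → |·| = √(403²+4030²) = √16403309 ≈ 4050.1, ∠ = arctan(4030/403) ≈ 84.29°
|G| = 100 · 1.6535e+07 / 1.6322e+07 ≈ 101.3
Gain = 20 log₁₀(101.3) ≈ 40.11 dB
∠G = 169.17° − 174.01° = -4.84°

40.1 dB, -4.8°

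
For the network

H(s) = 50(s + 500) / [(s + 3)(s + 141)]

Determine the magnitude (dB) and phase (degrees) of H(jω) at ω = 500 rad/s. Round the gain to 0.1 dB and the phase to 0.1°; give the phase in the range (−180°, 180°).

At s = jω = j500:
zero (s+500): 500 + j500 → |·| = √(500²+500²) = √500000 ≈ 707.11, ∠ = arctan(500/500) ≈ 45.00°
pole (s+3): 3 + j500 → |·| = √(3²+500²) = √250009 ≈ 500.01, ∠ = arctan(500/3) ≈ 89.66°
pole (s+141): 141 + j500 → |·| = √(141²+500²) = √269881 ≈ 519.5, ∠ = arctan(500/141) ≈ 74.25°
|H| = 50 · 707.11 / 2.5976e+05 ≈ 0.13611
Gain = 20 log₁₀(0.13611) ≈ -17.32 dB
∠H = 45.00° − 163.91° = -118.91°

-17.3 dB, -118.9°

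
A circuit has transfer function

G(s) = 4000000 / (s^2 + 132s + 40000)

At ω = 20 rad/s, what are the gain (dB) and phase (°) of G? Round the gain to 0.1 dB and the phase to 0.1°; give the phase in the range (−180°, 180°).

At s = jω = j20:
quadratic: (j20)² + 132·j20 + 40000 = 39600 + j2640 → |·| ≈ 39688, ∠ ≈ 3.81°
|G| = 4000000 / 39688 ≈ 100.79
Gain = 20 log₁₀(100.79) ≈ 40.07 dB
∠G = 0.00° − 3.81° = -3.81°

40.1 dB, -3.8°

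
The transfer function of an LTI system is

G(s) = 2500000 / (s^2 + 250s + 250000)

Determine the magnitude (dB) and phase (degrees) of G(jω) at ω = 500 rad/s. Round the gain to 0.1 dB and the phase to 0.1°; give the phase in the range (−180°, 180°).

At s = jω = j500:
quadratic: (j500)² + 250·j500 + 250000 = 0 + j125000 → |·| ≈ 1.25e+05, ∠ ≈ 90.00°
|G| = 2500000 / 1.25e+05 ≈ 20
Gain = 20 log₁₀(20) ≈ 26.02 dB
∠G = 0.00° − 90.00° = -90.00°

26.0 dB, -90.0°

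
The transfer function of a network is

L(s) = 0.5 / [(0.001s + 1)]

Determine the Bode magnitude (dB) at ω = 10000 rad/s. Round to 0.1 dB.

-26.1 dB

At ω = 10000 rad/s:
pole (1 + j10000·0.001) = 1 + j10 → |·| ≈ 10.05, ∠ ≈ 84.29°
|L| = 0.5 · 1 / (10.05) ≈ 0.049751
Gain = 20 log₁₀(0.049751) ≈ -26.06 dB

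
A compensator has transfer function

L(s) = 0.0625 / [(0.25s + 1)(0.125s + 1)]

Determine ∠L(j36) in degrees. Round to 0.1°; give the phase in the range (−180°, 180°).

-161.1°

At ω = 36 rad/s:
pole (1 + j36·0.25) = 1 + j9 → |·| ≈ 9.0554, ∠ ≈ 83.66°
pole (1 + j36·0.125) = 1 + j4.5 → |·| ≈ 4.6098, ∠ ≈ 77.47°
∠L = (0°) − (83.66° + 77.47°) = -161.13°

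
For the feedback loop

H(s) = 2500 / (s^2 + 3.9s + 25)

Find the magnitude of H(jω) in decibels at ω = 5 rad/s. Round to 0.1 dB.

At s = jω = j5:
quadratic: (j5)² + 3.9·j5 + 25 = 0 + j19.5 → |·| ≈ 19.5, ∠ ≈ 90.00°
|H| = 2500 / 19.5 ≈ 128.21
Gain = 20 log₁₀(128.21) ≈ 42.16 dB

42.2 dB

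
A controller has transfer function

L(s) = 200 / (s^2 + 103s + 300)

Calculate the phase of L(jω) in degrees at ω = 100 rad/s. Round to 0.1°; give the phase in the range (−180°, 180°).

Substitute s = j100:
Numerator: 200 = 200 + j0
Denominator: (j100)^2 + 103(j100) + 300 = -9700 + j10300
|N| = √(200² + 0²) ≈ 200, ∠N ≈ 0.00°
|D| = √(9700² + 10300²) ≈ 14148, ∠D ≈ 133.28°
∠L = 0.00° − 133.28° = -133.28°

-133.3°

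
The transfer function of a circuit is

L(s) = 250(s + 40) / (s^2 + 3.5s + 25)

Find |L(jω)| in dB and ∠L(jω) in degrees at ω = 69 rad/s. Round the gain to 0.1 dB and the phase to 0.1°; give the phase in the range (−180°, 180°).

At s = jω = j69:
zero (s+40): 40 + j69 → |·| = √(40²+69²) = √6361 ≈ 79.756, ∠ = arctan(69/40) ≈ 59.90°
quadratic: (j69)² + 3.5·j69 + 25 = -4736 + j241.5 → |·| ≈ 4742.2, ∠ ≈ 177.08°
|L| = 250 · 79.756 / 4742.2 ≈ 4.2046
Gain = 20 log₁₀(4.2046) ≈ 12.47 dB
∠L = 59.90° − 177.08° = -117.18°

12.5 dB, -117.2°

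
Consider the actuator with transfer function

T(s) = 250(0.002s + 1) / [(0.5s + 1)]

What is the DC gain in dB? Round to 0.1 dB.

48.0 dB

T(0) = 250 · 1 / 1 = 250
20 log₁₀(250) ≈ 47.96 dB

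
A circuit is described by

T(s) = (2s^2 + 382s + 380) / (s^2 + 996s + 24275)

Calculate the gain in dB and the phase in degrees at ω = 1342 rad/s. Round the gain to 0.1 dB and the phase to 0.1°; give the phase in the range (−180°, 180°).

Substitute s = j1342:
Numerator: 2(j1342)^2 + 382(j1342) + 380 = -3601548 + j512644
Denominator: (j1342)^2 + 996(j1342) + 24275 = -1776689 + j1336632
|N| = √(3601548² + 512644²) ≈ 3.6378e+06, ∠N ≈ 171.90°
|D| = √(1776689² + 1336632²) ≈ 2.2233e+06, ∠D ≈ 143.05°
|T| = 3.6378e+06 / 2.2233e+06 ≈ 1.6362
Gain = 20 log₁₀(1.6362) ≈ 4.28 dB
∠T = 171.90° − 143.05° = 28.85°

4.3 dB, 28.9°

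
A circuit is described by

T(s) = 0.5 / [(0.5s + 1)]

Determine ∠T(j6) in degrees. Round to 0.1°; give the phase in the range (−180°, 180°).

At ω = 6 rad/s:
pole (1 + j6·0.5) = 1 + j3 → |·| ≈ 3.1623, ∠ ≈ 71.57°
∠T = (0°) − (71.57°) = -71.57°

-71.6°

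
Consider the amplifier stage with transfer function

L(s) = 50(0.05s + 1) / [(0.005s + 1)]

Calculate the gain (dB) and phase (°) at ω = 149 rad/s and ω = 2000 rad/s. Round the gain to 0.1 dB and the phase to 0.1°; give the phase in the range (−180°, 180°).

At ω = 149 rad/s:
zero (1 + j149·0.05) = 1 + j7.45 → |·| ≈ 7.5168, ∠ ≈ 82.35°
pole (1 + j149·0.005) = 1 + j0.745 → |·| ≈ 1.247, ∠ ≈ 36.69°
|L| = 50 · 7.5168 / (1.247) ≈ 301.4
Gain = 20 log₁₀(301.4) ≈ 49.58 dB
∠L = (82.35°) − (36.69°) = 45.66°

At ω = 2000 rad/s:
zero (1 + j2000·0.05) = 1 + j100 → |·| ≈ 100, ∠ ≈ 89.43°
pole (1 + j2000·0.005) = 1 + j10 → |·| ≈ 10.05, ∠ ≈ 84.29°
|L| = 50 · 100 / (10.05) ≈ 497.51
Gain = 20 log₁₀(497.51) ≈ 53.94 dB
∠L = (89.43°) − (84.29°) = 5.14°

ω = 149: 49.6 dB, 45.7°; ω = 2000: 53.9 dB, 5.1°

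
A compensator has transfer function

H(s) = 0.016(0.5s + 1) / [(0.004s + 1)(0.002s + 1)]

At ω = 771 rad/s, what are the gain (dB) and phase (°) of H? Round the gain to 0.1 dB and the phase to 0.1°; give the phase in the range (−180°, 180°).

At ω = 771 rad/s:
zero (1 + j771·0.5) = 1 + j385.5 → |·| ≈ 385.5, ∠ ≈ 89.85°
pole (1 + j771·0.004) = 1 + j3.084 → |·| ≈ 3.2421, ∠ ≈ 72.03°
pole (1 + j771·0.002) = 1 + j1.542 → |·| ≈ 1.8379, ∠ ≈ 57.04°
|H| = 0.016 · 385.5 / (3.2421 · 1.8379) ≈ 1.0351
Gain = 20 log₁₀(1.0351) ≈ 0.30 dB
∠H = (89.85°) − (72.03° + 57.04°) = -39.22°

0.3 dB, -39.2°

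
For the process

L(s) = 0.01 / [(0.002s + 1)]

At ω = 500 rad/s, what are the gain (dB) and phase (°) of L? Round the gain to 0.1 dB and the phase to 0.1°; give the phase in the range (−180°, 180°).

At ω = 500 rad/s:
pole (1 + j500·0.002) = 1 + j1 → |·| ≈ 1.4142, ∠ ≈ 45.00°
|L| = 0.01 · 1 / (1.4142) ≈ 0.0070711
Gain = 20 log₁₀(0.0070711) ≈ -43.01 dB
∠L = (0°) − (45.00°) = -45.00°

-43.0 dB, -45.0°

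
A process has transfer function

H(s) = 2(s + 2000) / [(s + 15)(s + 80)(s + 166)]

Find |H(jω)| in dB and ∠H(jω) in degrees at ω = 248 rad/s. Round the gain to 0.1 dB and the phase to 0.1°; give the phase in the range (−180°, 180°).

At s = jω = j248:
zero (s+2000): 2000 + j248 → |·| = √(2000²+248²) = √4061504 ≈ 2015.3, ∠ = arctan(248/2000) ≈ 7.07°
pole (s+15): 15 + j248 → |·| = √(15²+248²) = √61729 ≈ 248.45, ∠ = arctan(248/15) ≈ 86.54°
pole (s+80): 80 + j248 → |·| = √(80²+248²) = √67904 ≈ 260.58, ∠ = arctan(248/80) ≈ 72.12°
pole (s+166): 166 + j248 → |·| = √(166²+248²) = √89060 ≈ 298.43, ∠ = arctan(248/166) ≈ 56.20°
|H| = 2 · 2015.3 / 1.9321e+07 ≈ 0.00020861
Gain = 20 log₁₀(0.00020861) ≈ -73.61 dB
∠H = 7.07° − 214.86° = -207.79° ≡ 152.21° (principal value)

-73.6 dB, 152.2°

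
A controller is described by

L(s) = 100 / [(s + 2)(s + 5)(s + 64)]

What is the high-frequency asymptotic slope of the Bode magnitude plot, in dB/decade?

-60 dB/decade

Each pole contributes −20 dB/decade at high frequency; each zero contributes +20 dB/decade.
Net: 0 zero(s) − 3 pole(s) → -60 dB/decade.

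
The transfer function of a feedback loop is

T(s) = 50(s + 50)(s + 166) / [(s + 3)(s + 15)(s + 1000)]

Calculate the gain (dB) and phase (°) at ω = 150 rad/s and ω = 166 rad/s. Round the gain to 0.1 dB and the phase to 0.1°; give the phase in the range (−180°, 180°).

At s = jω = j150:
zero (s+50): 50 + j150 → |·| = √(50²+150²) = √25000 ≈ 158.11, ∠ = arctan(150/50) ≈ 71.57°
zero (s+166): 166 + j150 → |·| = √(166²+150²) = √50056 ≈ 223.73, ∠ = arctan(150/166) ≈ 42.10°
pole (s+3): 3 + j150 → |·| = √(3²+150²) = √22509 ≈ 150.03, ∠ = arctan(150/3) ≈ 88.85°
pole (s+15): 15 + j150 → |·| = √(15²+150²) = √22725 ≈ 150.75, ∠ = arctan(150/15) ≈ 84.29°
pole (s+1000): 1000 + j150 → |·| = √(1000²+150²) = √1022500 ≈ 1011.2, ∠ = arctan(150/1000) ≈ 8.53°
|T| = 50 · 35374 / 2.287e+07 ≈ 0.077337
Gain = 20 log₁₀(0.077337) ≈ -22.23 dB
∠T = 113.67° − 181.67° = -68.00°

At s = jω = j166:
zero (s+50): 50 + j166 → |·| = √(50²+166²) = √30056 ≈ 173.37, ∠ = arctan(166/50) ≈ 73.24°
zero (s+166): 166 + j166 → |·| = √(166²+166²) = √55112 ≈ 234.76, ∠ = arctan(166/166) ≈ 45.00°
pole (s+3): 3 + j166 → |·| = √(3²+166²) = √27565 ≈ 166.03, ∠ = arctan(166/3) ≈ 88.96°
pole (s+15): 15 + j166 → |·| = √(15²+166²) = √27781 ≈ 166.68, ∠ = arctan(166/15) ≈ 84.84°
pole (s+1000): 1000 + j166 → |·| = √(1000²+166²) = √1027556 ≈ 1013.7, ∠ = arctan(166/1000) ≈ 9.43°
|T| = 50 · 40700 / 2.8053e+07 ≈ 0.072541
Gain = 20 log₁₀(0.072541) ≈ -22.79 dB
∠T = 118.24° − 183.23° = -64.99°

ω = 150: -22.2 dB, -68.0°; ω = 166: -22.8 dB, -65.0°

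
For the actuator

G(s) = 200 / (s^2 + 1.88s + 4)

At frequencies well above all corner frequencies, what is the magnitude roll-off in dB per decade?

-40 dB/decade

Each pole contributes −20 dB/decade at high frequency; each zero contributes +20 dB/decade.
Net: 0 zero(s) − 2 pole(s) → -40 dB/decade.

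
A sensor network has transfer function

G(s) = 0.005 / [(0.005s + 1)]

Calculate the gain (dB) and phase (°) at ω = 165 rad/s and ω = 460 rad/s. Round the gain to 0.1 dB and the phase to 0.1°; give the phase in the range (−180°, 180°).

At ω = 165 rad/s:
pole (1 + j165·0.005) = 1 + j0.825 → |·| ≈ 1.2964, ∠ ≈ 39.52°
|G| = 0.005 · 1 / (1.2964) ≈ 0.0038568
Gain = 20 log₁₀(0.0038568) ≈ -48.28 dB
∠G = (0°) − (39.52°) = -39.52°

At ω = 460 rad/s:
pole (1 + j460·0.005) = 1 + j2.3 → |·| ≈ 2.508, ∠ ≈ 66.50°
|G| = 0.005 · 1 / (2.508) ≈ 0.0019936
Gain = 20 log₁₀(0.0019936) ≈ -54.01 dB
∠G = (0°) − (66.50°) = -66.50°

ω = 165: -48.3 dB, -39.5°; ω = 460: -54.0 dB, -66.5°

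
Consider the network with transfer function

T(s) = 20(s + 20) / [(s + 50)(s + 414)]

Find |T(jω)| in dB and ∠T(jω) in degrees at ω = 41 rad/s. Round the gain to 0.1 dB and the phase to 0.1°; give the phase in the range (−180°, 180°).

At s = jω = j41:
zero (s+20): 20 + j41 → |·| = √(20²+41²) = √2081 ≈ 45.618, ∠ = arctan(41/20) ≈ 64.00°
pole (s+50): 50 + j41 → |·| = √(50²+41²) = √4181 ≈ 64.661, ∠ = arctan(41/50) ≈ 39.35°
pole (s+414): 414 + j41 → |·| = √(414²+41²) = √173077 ≈ 416.03, ∠ = arctan(41/414) ≈ 5.66°
|T| = 20 · 45.618 / 26901 ≈ 0.033915
Gain = 20 log₁₀(0.033915) ≈ -29.39 dB
∠T = 64.00° − 45.01° = 18.99°

-29.4 dB, 19.0°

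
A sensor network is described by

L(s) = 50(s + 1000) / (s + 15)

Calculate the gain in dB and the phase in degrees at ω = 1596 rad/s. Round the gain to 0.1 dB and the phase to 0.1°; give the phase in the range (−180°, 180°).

At s = jω = j1596:
zero (s+1000): 1000 + j1596 → |·| = √(1000²+1596²) = √3547216 ≈ 1883.4, ∠ = arctan(1596/1000) ≈ 57.93°
pole (s+15): 15 + j1596 → |·| = √(15²+1596²) = √2547441 ≈ 1596.1, ∠ = arctan(1596/15) ≈ 89.46°
|L| = 50 · 1883.4 / 1596.1 ≈ 59
Gain = 20 log₁₀(59) ≈ 35.42 dB
∠L = 57.93° − 89.46° = -31.53°

35.4 dB, -31.5°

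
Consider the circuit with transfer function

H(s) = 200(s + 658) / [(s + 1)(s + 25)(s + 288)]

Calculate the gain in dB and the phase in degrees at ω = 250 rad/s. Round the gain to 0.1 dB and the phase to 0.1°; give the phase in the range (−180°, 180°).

-44.6 dB, 165.8°

At s = jω = j250:
zero (s+658): 658 + j250 → |·| = √(658²+250²) = √495464 ≈ 703.89, ∠ = arctan(250/658) ≈ 20.80°
pole (s+1): 1 + j250 → |·| = √(1²+250²) = √62501 ≈ 250, ∠ = arctan(250/1) ≈ 89.77°
pole (s+25): 25 + j250 → |·| = √(25²+250²) = √63125 ≈ 251.25, ∠ = arctan(250/25) ≈ 84.29°
pole (s+288): 288 + j250 → |·| = √(288²+250²) = √145444 ≈ 381.37, ∠ = arctan(250/288) ≈ 40.96°
|H| = 200 · 703.89 / 2.3955e+07 ≈ 0.0058768
Gain = 20 log₁₀(0.0058768) ≈ -44.62 dB
∠H = 20.80° − 215.02° = -194.22° ≡ 165.78° (principal value)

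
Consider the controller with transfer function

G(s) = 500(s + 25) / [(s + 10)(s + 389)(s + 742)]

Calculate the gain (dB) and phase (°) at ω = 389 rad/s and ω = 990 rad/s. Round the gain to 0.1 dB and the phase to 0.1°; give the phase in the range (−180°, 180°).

ω = 389: -59.3 dB, -74.9°; ω = 990: -68.4 dB, -122.6°

At s = jω = j389:
zero (s+25): 25 + j389 → |·| = √(25²+389²) = √151946 ≈ 389.8, ∠ = arctan(389/25) ≈ 86.32°
pole (s+10): 10 + j389 → |·| = √(10²+389²) = √151421 ≈ 389.13, ∠ = arctan(389/10) ≈ 88.53°
pole (s+389): 389 + j389 → |·| = √(389²+389²) = √302642 ≈ 550.13, ∠ = arctan(389/389) ≈ 45.00°
pole (s+742): 742 + j389 → |·| = √(742²+389²) = √701885 ≈ 837.79, ∠ = arctan(389/742) ≈ 27.67°
|G| = 500 · 389.8 / 1.7935e+08 ≈ 0.0010867
Gain = 20 log₁₀(0.0010867) ≈ -59.28 dB
∠G = 86.32° − 161.20° = -74.88°

At s = jω = j990:
zero (s+25): 25 + j990 → |·| = √(25²+990²) = √980725 ≈ 990.32, ∠ = arctan(990/25) ≈ 88.55°
pole (s+10): 10 + j990 → |·| = √(10²+990²) = √980200 ≈ 990.05, ∠ = arctan(990/10) ≈ 89.42°
pole (s+389): 389 + j990 → |·| = √(389²+990²) = √1131421 ≈ 1063.7, ∠ = arctan(990/389) ≈ 68.55°
pole (s+742): 742 + j990 → |·| = √(742²+990²) = √1530664 ≈ 1237.2, ∠ = arctan(990/742) ≈ 53.15°
|G| = 500 · 990.32 / 1.3029e+09 ≈ 0.00038004
Gain = 20 log₁₀(0.00038004) ≈ -68.40 dB
∠G = 88.55° − 211.12° = -122.57°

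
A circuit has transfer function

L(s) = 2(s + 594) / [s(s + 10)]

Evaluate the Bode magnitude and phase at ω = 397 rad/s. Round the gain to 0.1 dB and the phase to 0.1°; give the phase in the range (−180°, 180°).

-40.9 dB, -144.8°

At s = jω = j397:
zero (s+594): 594 + j397 → |·| = √(594²+397²) = √510445 ≈ 714.45, ∠ = arctan(397/594) ≈ 33.76°
pole (s+10): 10 + j397 → |·| = √(10²+397²) = √157709 ≈ 397.13, ∠ = arctan(397/10) ≈ 88.56°
pole at origin: |s| = 397, ∠ = 90.00° (in denominator)
|L| = 2 · 714.45 / 1.5766e+05 ≈ 0.0090632
Gain = 20 log₁₀(0.0090632) ≈ -40.85 dB
∠L = 33.76° − 178.56° = -144.80°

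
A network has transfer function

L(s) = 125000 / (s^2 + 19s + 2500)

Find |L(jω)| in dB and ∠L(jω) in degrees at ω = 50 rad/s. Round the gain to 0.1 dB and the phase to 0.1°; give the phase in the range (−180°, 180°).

At s = jω = j50:
quadratic: (j50)² + 19·j50 + 2500 = 0 + j950 → |·| ≈ 950, ∠ ≈ 90.00°
|L| = 125000 / 950 ≈ 131.58
Gain = 20 log₁₀(131.58) ≈ 42.38 dB
∠L = 0.00° − 90.00° = -90.00°

42.4 dB, -90.0°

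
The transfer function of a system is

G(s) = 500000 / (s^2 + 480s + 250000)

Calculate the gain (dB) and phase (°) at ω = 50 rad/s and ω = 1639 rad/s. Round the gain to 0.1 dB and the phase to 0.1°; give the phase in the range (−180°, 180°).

ω = 50: 6.1 dB, -5.5°; ω = 1639: -14.2 dB, -162.1°

At s = jω = j50:
quadratic: (j50)² + 480·j50 + 250000 = 247500 + j24000 → |·| ≈ 2.4866e+05, ∠ ≈ 5.54°
|G| = 500000 / 2.4866e+05 ≈ 2.0108
Gain = 20 log₁₀(2.0108) ≈ 6.07 dB
∠G = 0.00° − 5.54° = -5.54°

At s = jω = j1639:
quadratic: (j1639)² + 480·j1639 + 250000 = -2436321 + j786720 → |·| ≈ 2.5602e+06, ∠ ≈ 162.10°
|G| = 500000 / 2.5602e+06 ≈ 0.1953
Gain = 20 log₁₀(0.1953) ≈ -14.19 dB
∠G = 0.00° − 162.10° = -162.10°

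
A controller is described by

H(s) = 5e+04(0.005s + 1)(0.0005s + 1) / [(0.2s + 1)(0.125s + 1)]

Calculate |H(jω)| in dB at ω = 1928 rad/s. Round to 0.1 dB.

At ω = 1928 rad/s:
zero (1 + j1928·0.005) = 1 + j9.64 → |·| ≈ 9.6917, ∠ ≈ 84.08°
zero (1 + j1928·0.0005) = 1 + j0.964 → |·| ≈ 1.389, ∠ ≈ 43.95°
pole (1 + j1928·0.2) = 1 + j385.6 → |·| ≈ 385.6, ∠ ≈ 89.85°
pole (1 + j1928·0.125) = 1 + j241 → |·| ≈ 241, ∠ ≈ 89.76°
|H| = 5e+04 · 9.6917 · 1.389 / (385.6 · 241) ≈ 7.243
Gain = 20 log₁₀(7.243) ≈ 17.20 dB

17.2 dB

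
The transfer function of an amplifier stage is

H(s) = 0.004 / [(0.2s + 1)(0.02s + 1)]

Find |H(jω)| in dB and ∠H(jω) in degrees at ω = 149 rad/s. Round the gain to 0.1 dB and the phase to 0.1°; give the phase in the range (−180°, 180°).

-87.4 dB, -159.5°

At ω = 149 rad/s:
pole (1 + j149·0.2) = 1 + j29.8 → |·| ≈ 29.817, ∠ ≈ 88.08°
pole (1 + j149·0.02) = 1 + j2.98 → |·| ≈ 3.1433, ∠ ≈ 71.45°
|H| = 0.004 · 1 / (29.817 · 3.1433) ≈ 4.2679e-05
Gain = 20 log₁₀(4.2679e-05) ≈ -87.40 dB
∠H = (0°) − (88.08° + 71.45°) = -159.53°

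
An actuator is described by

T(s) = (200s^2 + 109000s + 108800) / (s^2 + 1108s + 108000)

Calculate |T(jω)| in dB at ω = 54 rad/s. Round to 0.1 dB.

33.8 dB

Substitute s = j54:
Numerator: 200(j54)^2 + 109000(j54) + 108800 = -474400 + j5886000
Denominator: (j54)^2 + 1108(j54) + 108000 = 105084 + j59832
|N| = √(474400² + 5886000²) ≈ 5.9051e+06, ∠N ≈ 94.61°
|D| = √(105084² + 59832²) ≈ 1.2092e+05, ∠D ≈ 29.66°
|T| = 5.9051e+06 / 1.2092e+05 ≈ 48.835
Gain = 20 log₁₀(48.835) ≈ 33.77 dB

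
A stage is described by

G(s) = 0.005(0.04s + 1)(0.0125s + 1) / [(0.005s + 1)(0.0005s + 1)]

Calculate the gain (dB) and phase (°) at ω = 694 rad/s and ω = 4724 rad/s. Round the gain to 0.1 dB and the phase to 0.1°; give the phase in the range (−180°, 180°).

ω = 694: -10.0 dB, 78.3°; ω = 4724: -0.7 dB, 24.1°

At ω = 694 rad/s:
zero (1 + j694·0.04) = 1 + j27.76 → |·| ≈ 27.778, ∠ ≈ 87.94°
zero (1 + j694·0.0125) = 1 + j8.675 → |·| ≈ 8.7324, ∠ ≈ 83.42°
pole (1 + j694·0.005) = 1 + j3.47 → |·| ≈ 3.6112, ∠ ≈ 73.92°
pole (1 + j694·0.0005) = 1 + j0.347 → |·| ≈ 1.0585, ∠ ≈ 19.14°
|G| = 0.005 · 27.778 · 8.7324 / (3.6112 · 1.0585) ≈ 0.31729
Gain = 20 log₁₀(0.31729) ≈ -9.97 dB
∠G = (87.94° + 83.42°) − (73.92° + 19.14°) = 78.30°

At ω = 4724 rad/s:
zero (1 + j4724·0.04) = 1 + j188.96 → |·| ≈ 188.96, ∠ ≈ 89.70°
zero (1 + j4724·0.0125) = 1 + j59.05 → |·| ≈ 59.058, ∠ ≈ 89.03°
pole (1 + j4724·0.005) = 1 + j23.62 → |·| ≈ 23.641, ∠ ≈ 87.58°
pole (1 + j4724·0.0005) = 1 + j2.362 → |·| ≈ 2.565, ∠ ≈ 67.05°
|G| = 0.005 · 188.96 · 59.058 / (23.641 · 2.565) ≈ 0.92016
Gain = 20 log₁₀(0.92016) ≈ -0.72 dB
∠G = (89.70° + 89.03°) − (87.58° + 67.05°) = 24.10°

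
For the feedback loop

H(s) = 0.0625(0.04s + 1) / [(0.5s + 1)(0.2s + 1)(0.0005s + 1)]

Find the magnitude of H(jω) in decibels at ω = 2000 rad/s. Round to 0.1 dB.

At ω = 2000 rad/s:
zero (1 + j2000·0.04) = 1 + j80 → |·| ≈ 80.006, ∠ ≈ 89.28°
pole (1 + j2000·0.5) = 1 + j1000 → |·| ≈ 1000, ∠ ≈ 89.94°
pole (1 + j2000·0.2) = 1 + j400 → |·| ≈ 400, ∠ ≈ 89.86°
pole (1 + j2000·0.0005) = 1 + j1 → |·| ≈ 1.4142, ∠ ≈ 45.00°
|H| = 0.0625 · 80.006 / (1000 · 400 · 1.4142) ≈ 8.8396e-06
Gain = 20 log₁₀(8.8396e-06) ≈ -101.07 dB

-101.1 dB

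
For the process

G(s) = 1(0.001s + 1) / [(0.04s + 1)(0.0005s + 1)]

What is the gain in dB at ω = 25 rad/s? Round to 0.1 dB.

-3.0 dB

At ω = 25 rad/s:
zero (1 + j25·0.001) = 1 + j0.025 → |·| ≈ 1.0003, ∠ ≈ 1.43°
pole (1 + j25·0.04) = 1 + j1 → |·| ≈ 1.4142, ∠ ≈ 45.00°
pole (1 + j25·0.0005) = 1 + j0.0125 → |·| ≈ 1.0001, ∠ ≈ 0.72°
|G| = 1 · 1.0003 / (1.4142 · 1.0001) ≈ 0.70725
Gain = 20 log₁₀(0.70725) ≈ -3.01 dB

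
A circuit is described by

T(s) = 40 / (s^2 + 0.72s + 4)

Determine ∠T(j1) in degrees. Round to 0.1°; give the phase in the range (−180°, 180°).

At s = jω = j1:
quadratic: (j1)² + 0.72·j1 + 4 = 3 + j0.72 → |·| ≈ 3.0852, ∠ ≈ 13.50°
∠T = 0.00° − 13.50° = -13.50°

-13.5°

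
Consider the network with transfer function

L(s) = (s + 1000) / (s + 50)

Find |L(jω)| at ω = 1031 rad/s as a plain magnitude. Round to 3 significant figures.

1.39

Substitute s = j1031:
Numerator: (j1031) + 1000 = 1000 + j1031
Denominator: (j1031) + 50 = 50 + j1031
|N| = √(1000² + 1031²) ≈ 1436.3, ∠N ≈ 45.87°
|D| = √(50² + 1031²) ≈ 1032.2, ∠D ≈ 87.22°
|L| = 1436.3 / 1032.2 ≈ 1.3915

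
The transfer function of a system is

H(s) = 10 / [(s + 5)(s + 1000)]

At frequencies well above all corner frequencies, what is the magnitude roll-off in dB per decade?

Each pole contributes −20 dB/decade at high frequency; each zero contributes +20 dB/decade.
Net: 0 zero(s) − 2 pole(s) → -40 dB/decade.

-40 dB/decade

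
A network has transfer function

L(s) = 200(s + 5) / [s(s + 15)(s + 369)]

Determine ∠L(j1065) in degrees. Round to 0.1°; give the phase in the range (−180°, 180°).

-160.4°

At s = jω = j1065:
zero (s+5): 5 + j1065 → |·| = √(5²+1065²) = √1134250 ≈ 1065, ∠ = arctan(1065/5) ≈ 89.73°
pole (s+15): 15 + j1065 → |·| = √(15²+1065²) = √1134450 ≈ 1065.1, ∠ = arctan(1065/15) ≈ 89.19°
pole (s+369): 369 + j1065 → |·| = √(369²+1065²) = √1270386 ≈ 1127.1, ∠ = arctan(1065/369) ≈ 70.89°
pole at origin: |s| = 1065, ∠ = 90.00° (in denominator)
∠L = 89.73° − 250.08° = -160.35°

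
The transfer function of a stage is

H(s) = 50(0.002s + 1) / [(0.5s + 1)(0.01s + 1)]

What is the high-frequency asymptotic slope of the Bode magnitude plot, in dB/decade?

Each pole contributes −20 dB/decade at high frequency; each zero contributes +20 dB/decade.
Net: 1 zero(s) − 2 pole(s) → -20 dB/decade.

-20 dB/decade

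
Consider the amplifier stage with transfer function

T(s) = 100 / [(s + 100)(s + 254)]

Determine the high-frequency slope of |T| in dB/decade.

-40 dB/decade

Each pole contributes −20 dB/decade at high frequency; each zero contributes +20 dB/decade.
Net: 0 zero(s) − 2 pole(s) → -40 dB/decade.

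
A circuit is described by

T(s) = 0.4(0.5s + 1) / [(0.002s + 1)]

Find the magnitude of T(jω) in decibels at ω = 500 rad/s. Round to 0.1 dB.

37.0 dB

At ω = 500 rad/s:
zero (1 + j500·0.5) = 1 + j250 → |·| ≈ 250, ∠ ≈ 89.77°
pole (1 + j500·0.002) = 1 + j1 → |·| ≈ 1.4142, ∠ ≈ 45.00°
|T| = 0.4 · 250 / (1.4142) ≈ 70.711
Gain = 20 log₁₀(70.711) ≈ 36.99 dB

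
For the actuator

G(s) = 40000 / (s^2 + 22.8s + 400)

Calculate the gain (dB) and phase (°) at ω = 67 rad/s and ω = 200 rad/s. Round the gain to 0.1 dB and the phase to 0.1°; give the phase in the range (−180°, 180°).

ω = 67: 19.2 dB, -159.5°; ω = 200: 0.0 dB, -173.4°

At s = jω = j67:
quadratic: (j67)² + 22.8·j67 + 400 = -4089 + j1527.6 → |·| ≈ 4365, ∠ ≈ 159.51°
|G| = 40000 / 4365 ≈ 9.1638
Gain = 20 log₁₀(9.1638) ≈ 19.24 dB
∠G = 0.00° − 159.51° = -159.51°

At s = jω = j200:
quadratic: (j200)² + 22.8·j200 + 400 = -39600 + j4560 → |·| ≈ 39862, ∠ ≈ 173.43°
|G| = 40000 / 39862 ≈ 1.0035
Gain = 20 log₁₀(1.0035) ≈ 0.03 dB
∠G = 0.00° − 173.43° = -173.43°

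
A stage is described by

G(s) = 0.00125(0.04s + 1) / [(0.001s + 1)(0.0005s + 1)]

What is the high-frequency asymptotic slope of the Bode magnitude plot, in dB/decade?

Each pole contributes −20 dB/decade at high frequency; each zero contributes +20 dB/decade.
Net: 1 zero(s) − 2 pole(s) → -20 dB/decade.

-20 dB/decade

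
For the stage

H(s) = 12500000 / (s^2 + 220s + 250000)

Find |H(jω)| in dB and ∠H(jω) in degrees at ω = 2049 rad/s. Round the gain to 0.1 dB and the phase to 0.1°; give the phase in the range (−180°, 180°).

At s = jω = j2049:
quadratic: (j2049)² + 220·j2049 + 250000 = -3948401 + j450780 → |·| ≈ 3.974e+06, ∠ ≈ 173.49°
|H| = 12500000 / 3.974e+06 ≈ 3.1454
Gain = 20 log₁₀(3.1454) ≈ 9.95 dB
∠H = 0.00° − 173.49° = -173.49°

10.0 dB, -173.5°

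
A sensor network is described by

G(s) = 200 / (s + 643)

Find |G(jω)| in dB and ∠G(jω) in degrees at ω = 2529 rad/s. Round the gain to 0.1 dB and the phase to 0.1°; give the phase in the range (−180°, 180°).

-22.3 dB, -75.7°

At s = jω = j2529:
pole (s+643): 643 + j2529 → |·| = √(643²+2529²) = √6809290 ≈ 2609.5, ∠ = arctan(2529/643) ≈ 75.73°
|G| = 200 / 2609.5 ≈ 0.076643
Gain = 20 log₁₀(0.076643) ≈ -22.31 dB
∠G = 0.00° − 75.73° = -75.73°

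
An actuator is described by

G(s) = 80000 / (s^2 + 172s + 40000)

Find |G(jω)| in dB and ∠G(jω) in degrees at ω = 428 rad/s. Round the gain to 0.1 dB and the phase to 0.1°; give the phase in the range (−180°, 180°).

At s = jω = j428:
quadratic: (j428)² + 172·j428 + 40000 = -143184 + j73616 → |·| ≈ 1.61e+05, ∠ ≈ 152.79°
|G| = 80000 / 1.61e+05 ≈ 0.49689
Gain = 20 log₁₀(0.49689) ≈ -6.07 dB
∠G = 0.00° − 152.79° = -152.79°

-6.1 dB, -152.8°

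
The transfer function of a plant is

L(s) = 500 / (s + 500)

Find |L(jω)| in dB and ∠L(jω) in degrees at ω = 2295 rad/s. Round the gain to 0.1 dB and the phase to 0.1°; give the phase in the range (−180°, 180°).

Substitute s = j2295:
Numerator: 500 = 500 + j0
Denominator: (j2295) + 500 = 500 + j2295
|N| = √(500² + 0²) ≈ 500, ∠N ≈ 0.00°
|D| = √(500² + 2295²) ≈ 2348.8, ∠D ≈ 77.71°
|L| = 500 / 2348.8 ≈ 0.21287
Gain = 20 log₁₀(0.21287) ≈ -13.44 dB
∠L = 0.00° − 77.71° = -77.71°

-13.4 dB, -77.7°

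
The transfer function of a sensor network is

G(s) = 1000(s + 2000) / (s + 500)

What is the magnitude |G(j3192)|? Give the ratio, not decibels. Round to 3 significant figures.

1.17e+03

At s = jω = j3192:
zero (s+2000): 2000 + j3192 → |·| = √(2000²+3192²) = √14188864 ≈ 3766.8, ∠ = arctan(3192/2000) ≈ 57.93°
pole (s+500): 500 + j3192 → |·| = √(500²+3192²) = √10438864 ≈ 3230.9, ∠ = arctan(3192/500) ≈ 81.10°
|G| = 1000 · 3766.8 / 3230.9 ≈ 1165.9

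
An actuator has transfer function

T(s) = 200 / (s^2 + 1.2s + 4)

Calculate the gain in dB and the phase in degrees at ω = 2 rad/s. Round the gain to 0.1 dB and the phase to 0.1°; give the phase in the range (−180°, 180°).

38.4 dB, -90.0°

At s = jω = j2:
quadratic: (j2)² + 1.2·j2 + 4 = 0 + j2.4 → |·| ≈ 2.4, ∠ ≈ 90.00°
|T| = 200 / 2.4 ≈ 83.333
Gain = 20 log₁₀(83.333) ≈ 38.42 dB
∠T = 0.00° − 90.00° = -90.00°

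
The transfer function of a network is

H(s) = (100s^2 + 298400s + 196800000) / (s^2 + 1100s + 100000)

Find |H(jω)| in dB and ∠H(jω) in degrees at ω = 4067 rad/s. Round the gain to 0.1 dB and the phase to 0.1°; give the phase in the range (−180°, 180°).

Substitute s = j4067:
Numerator: 100(j4067)^2 + 298400(j4067) + 196800000 = -1457248900 + j1213592800
Denominator: (j4067)^2 + 1100(j4067) + 100000 = -16440489 + j4473700
|N| = √(1457248900² + 1213592800²) ≈ 1.8964e+09, ∠N ≈ 140.21°
|D| = √(16440489² + 4473700²) ≈ 1.7038e+07, ∠D ≈ 164.78°
|H| = 1.8964e+09 / 1.7038e+07 ≈ 111.3
Gain = 20 log₁₀(111.3) ≈ 40.93 dB
∠H = 140.21° − 164.78° = -24.57°

40.9 dB, -24.6°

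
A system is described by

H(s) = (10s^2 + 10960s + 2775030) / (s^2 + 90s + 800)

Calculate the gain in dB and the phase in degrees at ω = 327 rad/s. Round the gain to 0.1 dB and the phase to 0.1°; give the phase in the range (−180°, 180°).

31.1 dB, -100.0°

Substitute s = j327:
Numerator: 10(j327)^2 + 10960(j327) + 2775030 = 1705740 + j3583920
Denominator: (j327)^2 + 90(j327) + 800 = -106129 + j29430
|N| = √(1705740² + 3583920²) ≈ 3.9691e+06, ∠N ≈ 64.55°
|D| = √(106129² + 29430²) ≈ 1.1013e+05, ∠D ≈ 164.50°
|H| = 3.9691e+06 / 1.1013e+05 ≈ 36.04
Gain = 20 log₁₀(36.04) ≈ 31.14 dB
∠H = 64.55° − 164.50° = -99.95°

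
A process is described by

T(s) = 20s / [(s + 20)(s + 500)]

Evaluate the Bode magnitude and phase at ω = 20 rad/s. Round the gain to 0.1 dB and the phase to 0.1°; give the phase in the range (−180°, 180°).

At s = jω = j20:
zero at origin: s = j20 → |·| = 20, ∠ = 90.00°
pole (s+20): 20 + j20 → |·| = √(20²+20²) = √800 ≈ 28.284, ∠ = arctan(20/20) ≈ 45.00°
pole (s+500): 500 + j20 → |·| = √(500²+20²) = √250400 ≈ 500.4, ∠ = arctan(20/500) ≈ 2.29°
|T| = 20 · 20 / 14153 ≈ 0.028263
Gain = 20 log₁₀(0.028263) ≈ -30.98 dB
∠T = 90.00° − 47.29° = 42.71°

-31.0 dB, 42.7°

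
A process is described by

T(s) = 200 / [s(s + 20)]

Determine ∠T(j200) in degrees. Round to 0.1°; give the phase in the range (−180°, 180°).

-174.3°

At s = jω = j200:
pole (s+20): 20 + j200 → |·| = √(20²+200²) = √40400 ≈ 201, ∠ = arctan(200/20) ≈ 84.29°
pole at origin: |s| = 200, ∠ = 90.00° (in denominator)
∠T = 0.00° − 174.29° = -174.29°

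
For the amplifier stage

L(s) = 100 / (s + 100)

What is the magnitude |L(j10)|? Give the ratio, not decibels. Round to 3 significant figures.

0.995

At s = jω = j10:
pole (s+100): 100 + j10 → |·| = √(100²+10²) = √10100 ≈ 100.5, ∠ = arctan(10/100) ≈ 5.71°
|L| = 100 / 100.5 ≈ 0.99502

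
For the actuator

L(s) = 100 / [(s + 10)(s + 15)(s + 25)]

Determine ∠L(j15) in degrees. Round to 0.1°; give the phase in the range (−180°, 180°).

At s = jω = j15:
pole (s+10): 10 + j15 → |·| = √(10²+15²) = √325 ≈ 18.028, ∠ = arctan(15/10) ≈ 56.31°
pole (s+15): 15 + j15 → |·| = √(15²+15²) = √450 ≈ 21.213, ∠ = arctan(15/15) ≈ 45.00°
pole (s+25): 25 + j15 → |·| = √(25²+15²) = √850 ≈ 29.155, ∠ = arctan(15/25) ≈ 30.96°
∠L = 0.00° − 132.27° = -132.27°

-132.3°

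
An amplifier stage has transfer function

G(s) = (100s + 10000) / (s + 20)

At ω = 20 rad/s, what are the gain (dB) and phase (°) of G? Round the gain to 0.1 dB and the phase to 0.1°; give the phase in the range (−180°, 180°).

Substitute s = j20:
Numerator: 100(j20) + 10000 = 10000 + j2000
Denominator: (j20) + 20 = 20 + j20
|N| = √(10000² + 2000²) ≈ 10198, ∠N ≈ 11.31°
|D| = √(20² + 20²) ≈ 28.284, ∠D ≈ 45.00°
|G| = 10198 / 28.284 ≈ 360.56
Gain = 20 log₁₀(360.56) ≈ 51.14 dB
∠G = 11.31° − 45.00° = -33.69°

51.1 dB, -33.7°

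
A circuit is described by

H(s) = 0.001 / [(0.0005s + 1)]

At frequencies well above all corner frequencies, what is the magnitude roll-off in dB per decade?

-20 dB/decade

Each pole contributes −20 dB/decade at high frequency; each zero contributes +20 dB/decade.
Net: 0 zero(s) − 1 pole(s) → -20 dB/decade.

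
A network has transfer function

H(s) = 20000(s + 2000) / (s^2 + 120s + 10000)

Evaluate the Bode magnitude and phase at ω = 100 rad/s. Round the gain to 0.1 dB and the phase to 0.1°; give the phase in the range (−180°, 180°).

At s = jω = j100:
zero (s+2000): 2000 + j100 → |·| = √(2000²+100²) = √4010000 ≈ 2002.5, ∠ = arctan(100/2000) ≈ 2.86°
quadratic: (j100)² + 120·j100 + 10000 = 0 + j12000 → |·| ≈ 12000, ∠ ≈ 90.00°
|H| = 20000 · 2002.5 / 12000 ≈ 3337.5
Gain = 20 log₁₀(3337.5) ≈ 70.47 dB
∠H = 2.86° − 90.00° = -87.14°

70.5 dB, -87.1°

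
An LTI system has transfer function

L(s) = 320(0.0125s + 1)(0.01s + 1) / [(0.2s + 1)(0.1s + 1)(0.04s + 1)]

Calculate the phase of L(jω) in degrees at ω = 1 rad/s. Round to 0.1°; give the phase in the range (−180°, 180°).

-18.0°

At ω = 1 rad/s:
zero (1 + j1·0.0125) = 1 + j0.0125 → |·| ≈ 1.0001, ∠ ≈ 0.72°
zero (1 + j1·0.01) = 1 + j0.01 → |·| ≈ 1, ∠ ≈ 0.57°
pole (1 + j1·0.2) = 1 + j0.2 → |·| ≈ 1.0198, ∠ ≈ 11.31°
pole (1 + j1·0.1) = 1 + j0.1 → |·| ≈ 1.005, ∠ ≈ 5.71°
pole (1 + j1·0.04) = 1 + j0.04 → |·| ≈ 1.0008, ∠ ≈ 2.29°
∠L = (0.72° + 0.57°) − (11.31° + 5.71° + 2.29°) = -18.02°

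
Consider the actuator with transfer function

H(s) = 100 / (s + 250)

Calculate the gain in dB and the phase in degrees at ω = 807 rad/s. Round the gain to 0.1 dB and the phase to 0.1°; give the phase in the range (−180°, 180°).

-18.5 dB, -72.8°

Substitute s = j807:
Numerator: 100 = 100 + j0
Denominator: (j807) + 250 = 250 + j807
|N| = √(100² + 0²) ≈ 100, ∠N ≈ 0.00°
|D| = √(250² + 807²) ≈ 844.84, ∠D ≈ 72.79°
|H| = 100 / 844.84 ≈ 0.11837
Gain = 20 log₁₀(0.11837) ≈ -18.54 dB
∠H = 0.00° − 72.79° = -72.79°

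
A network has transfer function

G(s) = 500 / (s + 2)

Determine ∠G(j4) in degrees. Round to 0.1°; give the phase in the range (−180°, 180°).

-63.4°

At s = jω = j4:
pole (s+2): 2 + j4 → |·| = √(2²+4²) = √20 ≈ 4.4721, ∠ = arctan(4/2) ≈ 63.43°
∠G = 0.00° − 63.43° = -63.43°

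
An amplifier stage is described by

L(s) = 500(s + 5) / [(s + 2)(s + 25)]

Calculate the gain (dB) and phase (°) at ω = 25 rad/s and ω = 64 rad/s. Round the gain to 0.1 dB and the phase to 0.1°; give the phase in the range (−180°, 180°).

At s = jω = j25:
zero (s+5): 5 + j25 → |·| = √(5²+25²) = √650 ≈ 25.495, ∠ = arctan(25/5) ≈ 78.69°
pole (s+2): 2 + j25 → |·| = √(2²+25²) = √629 ≈ 25.08, ∠ = arctan(25/2) ≈ 85.43°
pole (s+25): 25 + j25 → |·| = √(25²+25²) = √1250 ≈ 35.355, ∠ = arctan(25/25) ≈ 45.00°
|L| = 500 · 25.495 / 886.7 ≈ 14.376
Gain = 20 log₁₀(14.376) ≈ 23.15 dB
∠L = 78.69° − 130.43° = -51.74°

At s = jω = j64:
zero (s+5): 5 + j64 → |·| = √(5²+64²) = √4121 ≈ 64.195, ∠ = arctan(64/5) ≈ 85.53°
pole (s+2): 2 + j64 → |·| = √(2²+64²) = √4100 ≈ 64.031, ∠ = arctan(64/2) ≈ 88.21°
pole (s+25): 25 + j64 → |·| = √(25²+64²) = √4721 ≈ 68.71, ∠ = arctan(64/25) ≈ 68.66°
|L| = 500 · 64.195 / 4399.6 ≈ 7.2955
Gain = 20 log₁₀(7.2955) ≈ 17.26 dB
∠L = 85.53° − 156.87° = -71.34°

ω = 25: 23.2 dB, -51.7°; ω = 64: 17.3 dB, -71.3°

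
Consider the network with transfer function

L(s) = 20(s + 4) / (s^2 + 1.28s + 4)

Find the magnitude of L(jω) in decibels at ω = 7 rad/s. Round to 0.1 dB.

10.9 dB

At s = jω = j7:
zero (s+4): 4 + j7 → |·| = √(4²+7²) = √65 ≈ 8.0623, ∠ = arctan(7/4) ≈ 60.26°
quadratic: (j7)² + 1.28·j7 + 4 = -45 + j8.96 → |·| ≈ 45.883, ∠ ≈ 168.74°
|L| = 20 · 8.0623 / 45.883 ≈ 3.5143
Gain = 20 log₁₀(3.5143) ≈ 10.92 dB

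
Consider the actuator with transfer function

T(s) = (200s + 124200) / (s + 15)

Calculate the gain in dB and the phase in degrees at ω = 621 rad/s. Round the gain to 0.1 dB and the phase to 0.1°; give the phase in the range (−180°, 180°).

49.0 dB, -43.6°

Substitute s = j621:
Numerator: 200(j621) + 124200 = 124200 + j124200
Denominator: (j621) + 15 = 15 + j621
|N| = √(124200² + 124200²) ≈ 1.7565e+05, ∠N ≈ 45.00°
|D| = √(15² + 621²) ≈ 621.18, ∠D ≈ 88.62°
|T| = 1.7565e+05 / 621.18 ≈ 282.77
Gain = 20 log₁₀(282.77) ≈ 49.03 dB
∠T = 45.00° − 88.62° = -43.62°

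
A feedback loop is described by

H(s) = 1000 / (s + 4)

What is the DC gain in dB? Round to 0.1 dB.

48.0 dB

H(0) = 1000 / 4 = 250
20 log₁₀(250) ≈ 47.96 dB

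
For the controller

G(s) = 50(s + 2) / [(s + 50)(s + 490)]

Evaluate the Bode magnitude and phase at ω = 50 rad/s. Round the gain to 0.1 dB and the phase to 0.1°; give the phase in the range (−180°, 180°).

-22.9 dB, 36.9°

At s = jω = j50:
zero (s+2): 2 + j50 → |·| = √(2²+50²) = √2504 ≈ 50.04, ∠ = arctan(50/2) ≈ 87.71°
pole (s+50): 50 + j50 → |·| = √(50²+50²) = √5000 ≈ 70.711, ∠ = arctan(50/50) ≈ 45.00°
pole (s+490): 490 + j50 → |·| = √(490²+50²) = √242600 ≈ 492.54, ∠ = arctan(50/490) ≈ 5.83°
|G| = 50 · 50.04 / 34828 ≈ 0.071839
Gain = 20 log₁₀(0.071839) ≈ -22.87 dB
∠G = 87.71° − 50.83° = 36.88°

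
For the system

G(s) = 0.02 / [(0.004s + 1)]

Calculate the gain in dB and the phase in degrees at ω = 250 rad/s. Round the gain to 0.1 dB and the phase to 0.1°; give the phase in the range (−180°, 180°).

-37.0 dB, -45.0°

At ω = 250 rad/s:
pole (1 + j250·0.004) = 1 + j1 → |·| ≈ 1.4142, ∠ ≈ 45.00°
|G| = 0.02 · 1 / (1.4142) ≈ 0.014142
Gain = 20 log₁₀(0.014142) ≈ -36.99 dB
∠G = (0°) − (45.00°) = -45.00°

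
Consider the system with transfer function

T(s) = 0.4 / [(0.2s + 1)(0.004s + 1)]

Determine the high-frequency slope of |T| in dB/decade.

Each pole contributes −20 dB/decade at high frequency; each zero contributes +20 dB/decade.
Net: 0 zero(s) − 2 pole(s) → -40 dB/decade.

-40 dB/decade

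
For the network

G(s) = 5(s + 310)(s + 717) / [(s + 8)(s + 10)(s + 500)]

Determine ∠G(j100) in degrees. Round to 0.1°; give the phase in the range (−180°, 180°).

At s = jω = j100:
zero (s+310): 310 + j100 → |·| = √(310²+100²) = √106100 ≈ 325.73, ∠ = arctan(100/310) ≈ 17.88°
zero (s+717): 717 + j100 → |·| = √(717²+100²) = √524089 ≈ 723.94, ∠ = arctan(100/717) ≈ 7.94°
pole (s+8): 8 + j100 → |·| = √(8²+100²) = √10064 ≈ 100.32, ∠ = arctan(100/8) ≈ 85.43°
pole (s+10): 10 + j100 → |·| = √(10²+100²) = √10100 ≈ 100.5, ∠ = arctan(100/10) ≈ 84.29°
pole (s+500): 500 + j100 → |·| = √(500²+100²) = √260000 ≈ 509.9, ∠ = arctan(100/500) ≈ 11.31°
∠G = 25.82° − 181.03° = -155.21°

-155.2°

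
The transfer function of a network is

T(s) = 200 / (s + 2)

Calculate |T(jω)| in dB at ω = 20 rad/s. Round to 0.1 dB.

20.0 dB

At s = jω = j20:
pole (s+2): 2 + j20 → |·| = √(2²+20²) = √404 ≈ 20.1, ∠ = arctan(20/2) ≈ 84.29°
|T| = 200 / 20.1 ≈ 9.9502
Gain = 20 log₁₀(9.9502) ≈ 19.96 dB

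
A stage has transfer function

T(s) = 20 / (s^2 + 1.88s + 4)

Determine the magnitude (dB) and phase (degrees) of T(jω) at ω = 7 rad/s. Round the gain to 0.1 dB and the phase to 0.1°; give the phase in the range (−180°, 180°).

At s = jω = j7:
quadratic: (j7)² + 1.88·j7 + 4 = -45 + j13.16 → |·| ≈ 46.885, ∠ ≈ 163.70°
|T| = 20 / 46.885 ≈ 0.42658
Gain = 20 log₁₀(0.42658) ≈ -7.40 dB
∠T = 0.00° − 163.70° = -163.70°

-7.4 dB, -163.7°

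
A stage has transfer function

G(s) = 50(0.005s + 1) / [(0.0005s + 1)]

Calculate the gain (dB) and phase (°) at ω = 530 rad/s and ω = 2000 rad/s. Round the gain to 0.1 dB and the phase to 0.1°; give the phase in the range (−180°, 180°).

ω = 530: 42.7 dB, 54.5°; ω = 2000: 51.0 dB, 39.3°

At ω = 530 rad/s:
zero (1 + j530·0.005) = 1 + j2.65 → |·| ≈ 2.8324, ∠ ≈ 69.33°
pole (1 + j530·0.0005) = 1 + j0.265 → |·| ≈ 1.0345, ∠ ≈ 14.84°
|G| = 50 · 2.8324 / (1.0345) ≈ 136.9
Gain = 20 log₁₀(136.9) ≈ 42.73 dB
∠G = (69.33°) − (14.84°) = 54.49°

At ω = 2000 rad/s:
zero (1 + j2000·0.005) = 1 + j10 → |·| ≈ 10.05, ∠ ≈ 84.29°
pole (1 + j2000·0.0005) = 1 + j1 → |·| ≈ 1.4142, ∠ ≈ 45.00°
|G| = 50 · 10.05 / (1.4142) ≈ 355.32
Gain = 20 log₁₀(355.32) ≈ 51.01 dB
∠G = (84.29°) − (45.00°) = 39.29°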